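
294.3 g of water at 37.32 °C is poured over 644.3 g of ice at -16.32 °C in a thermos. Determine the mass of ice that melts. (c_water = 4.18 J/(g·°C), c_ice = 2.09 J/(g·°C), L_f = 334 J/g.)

m_melted ≈ 71.7 g

Cooling the water to 0 °C releases 294.3·4.18·37.32 = 45910 J.
Of that, 644.3·2.09·16.32 = 21976 J goes to bring the ice to 0 °C, leaving 23934 J.
To melt every bit of ice: 644.3·334 = 215196 J.
Since 23934 < 215196 J, not all the ice melts; equilibrium is at 0 °C.
m_melt = 23934 / L_f = 71.66 g.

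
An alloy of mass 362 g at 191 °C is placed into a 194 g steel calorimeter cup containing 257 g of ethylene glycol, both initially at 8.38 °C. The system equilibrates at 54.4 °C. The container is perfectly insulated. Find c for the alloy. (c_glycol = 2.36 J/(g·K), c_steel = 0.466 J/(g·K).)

c ≈ 0.649 J/(g·K)

Let T be the final temperature. ΣQ_i = 0:
362×c×(54.4 − 191) + 257×2.36×(54.4 − 8.38) + 194×0.466×(54.4 − 8.38) = 0
-49449 c = -32072
c = -32072/-49449 ≈ 0.6486 J/(g·K)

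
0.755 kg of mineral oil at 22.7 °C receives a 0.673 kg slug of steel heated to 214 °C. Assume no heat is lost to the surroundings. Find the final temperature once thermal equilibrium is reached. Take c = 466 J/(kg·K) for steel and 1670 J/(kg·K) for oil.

T_f ≈ 60.8 °C

Taking heat into each body as positive, Σ m c ΔT = 0:
0.673·466·(T − 214) + 0.755·1670·(T − 22.7) = 0
(313.62 + 1260.8) T = 313.62·214 + 1260.8·22.7
T ≈ 60.81 °C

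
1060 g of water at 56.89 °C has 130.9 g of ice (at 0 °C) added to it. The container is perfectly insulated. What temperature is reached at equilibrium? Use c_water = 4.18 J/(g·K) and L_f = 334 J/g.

T_f ≈ 41.9 °C

Setting the total heat transfer to zero:
fusion: m_ice L_f = 130.9×334 = 43721
  warm the meltwater: 547.16 T
  water cools: 1060×4.18×(T − 56.89) = 4430.8(T − 56.89)
4978 T = 252068 − 43721 = 208348
T ≈ 41.85 °C. Since T > 0 °C, the all-ice-melts assumption holds.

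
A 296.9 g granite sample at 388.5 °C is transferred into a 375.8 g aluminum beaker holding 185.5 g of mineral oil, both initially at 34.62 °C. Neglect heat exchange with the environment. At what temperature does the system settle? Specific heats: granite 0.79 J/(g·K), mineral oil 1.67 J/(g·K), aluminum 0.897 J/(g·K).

Let T be the final temperature. ΣQ_i = 0:
296.9×0.79×(T − 388.5) + 185.5×1.67×(T − 34.62) + 375.8×0.897×(T − 34.62) = 0
234.55(T − 388.5) + 309.78(T − 34.62) + 337.09(T − 34.62) = 0
(234.55 + 309.78 + 337.09) T = 234.55×388.5 + 309.78×34.62 + 337.09×34.62
T = 113518/881.43 ≈ 128.79 °C

T_f ≈ 128.8 °C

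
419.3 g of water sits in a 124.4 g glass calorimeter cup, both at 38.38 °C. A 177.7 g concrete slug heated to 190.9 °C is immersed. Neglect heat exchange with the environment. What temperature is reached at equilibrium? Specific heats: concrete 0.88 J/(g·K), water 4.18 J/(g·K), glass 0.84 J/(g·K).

Heat gained plus heat lost sum to zero:
177.7×0.88×(T − 190.9) + 419.3×4.18×(T − 38.38) + 124.4×0.84×(T − 38.38) = 0
(156.38 + 1752.7 + 104.5) T = 156.38×190.9 + 1752.7×38.38 + 104.5×38.38
T = 101130/2013.5 ≈ 50.23 °C

T_f ≈ 50.2 °C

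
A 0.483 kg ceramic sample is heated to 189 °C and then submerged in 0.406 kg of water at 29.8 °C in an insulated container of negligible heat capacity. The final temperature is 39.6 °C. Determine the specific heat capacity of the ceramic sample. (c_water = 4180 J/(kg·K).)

c ≈ 230 J/(kg·K)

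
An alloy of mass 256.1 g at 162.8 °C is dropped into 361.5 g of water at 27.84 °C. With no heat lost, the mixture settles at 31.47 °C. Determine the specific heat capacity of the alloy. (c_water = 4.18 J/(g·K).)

c ≈ 0.163 J/(g·K)

m_s c (T_s − T_f) = m_water c_water (T_f − T_0):
256.1·c·(162.8 − 31.47) = 361.5·4.18·(31.47 − 27.84)
33634 c = 5485.2  ⇒  c ≈ 0.1631 J/(g·K)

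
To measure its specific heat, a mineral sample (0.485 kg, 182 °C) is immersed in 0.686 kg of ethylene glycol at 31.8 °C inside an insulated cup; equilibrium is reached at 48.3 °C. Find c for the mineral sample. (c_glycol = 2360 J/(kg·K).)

c ≈ 412 J/(kg·K)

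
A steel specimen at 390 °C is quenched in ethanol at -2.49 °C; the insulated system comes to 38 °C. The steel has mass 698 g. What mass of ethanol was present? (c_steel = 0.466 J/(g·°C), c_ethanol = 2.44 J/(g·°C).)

Energy conservation, ΣQ = 0:
698·0.466·(38 − 390) + m·2.44·(38 − (-2.49)) = 0
98.8 m = 114494
m = 114494/98.8 ≈ 1159 g

m ≈ 1160 g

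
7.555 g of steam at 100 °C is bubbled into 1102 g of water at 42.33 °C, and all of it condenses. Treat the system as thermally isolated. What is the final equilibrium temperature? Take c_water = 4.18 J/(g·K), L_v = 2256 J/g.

Sum of m c ΔT and latent-heat terms is zero:
condense steam: −7.555·2256 = −17044
  condensed water 100 °C→T: 31.58(T − 100)
  original water: 4606.4(T − 42.33)
4637.9 T = 17044 + 3158 + 194987 = 215189
T ≈ 46.40 °C — below 100 °C, confirming all the steam condensed.

T_f ≈ 46.4 °C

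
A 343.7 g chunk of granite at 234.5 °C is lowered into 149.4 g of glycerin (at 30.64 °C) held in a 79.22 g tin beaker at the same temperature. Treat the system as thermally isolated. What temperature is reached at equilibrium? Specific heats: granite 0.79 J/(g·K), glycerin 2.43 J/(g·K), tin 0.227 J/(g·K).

T_f is the heat-capacity-weighted average of the initial temperatures:
T_f = (271.52*234.5 + 363.04*30.64 + 17.98*30.64) / (271.52 + 363.04 + 17.98)
    = 75347 / 652.55 ≈ 115.47 °C

T_f ≈ 115.5 °C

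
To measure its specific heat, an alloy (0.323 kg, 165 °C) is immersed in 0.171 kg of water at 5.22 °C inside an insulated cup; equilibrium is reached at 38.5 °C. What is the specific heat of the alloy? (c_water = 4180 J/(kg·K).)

c ≈ 582 J/(kg·K)

Heat lost by the alloy = heat gained by the water:
0.323×c×(165 − 38.5) = 0.171×4180×(38.5 − 5.22)
40.86 c = 23788  ⇒  c ≈ 582.2 J/(kg·K)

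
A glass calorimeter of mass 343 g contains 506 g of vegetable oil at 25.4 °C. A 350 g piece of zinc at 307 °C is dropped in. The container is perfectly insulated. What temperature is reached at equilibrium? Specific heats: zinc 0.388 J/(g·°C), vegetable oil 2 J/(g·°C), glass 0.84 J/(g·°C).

Setting the total heat transfer to zero:
350·0.388·(T − 307) + 506·2·(T − 25.4) + 343·0.84·(T − 25.4) = 0
(135.8 + 1012 + 288.12) T = 135.8·307 + 1012·25.4 + 288.12·25.4
T ≈ 52.03 °C

T_f ≈ 52.0 °C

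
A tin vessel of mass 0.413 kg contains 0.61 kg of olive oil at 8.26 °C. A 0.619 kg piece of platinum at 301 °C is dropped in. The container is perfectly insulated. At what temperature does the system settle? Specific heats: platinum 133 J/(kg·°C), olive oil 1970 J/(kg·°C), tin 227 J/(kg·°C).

Let T be the final temperature. ΣQ_i = 0:
0.619*133*(T − 301) + 0.61*1970*(T − 8.26) + 0.413*227*(T − 8.26) = 0
82.33(T − 301) + 1201.7(T − 8.26) + 93.75(T − 8.26) = 0
1377.8 T = 35481
T ≈ 25.75 °C

T_f ≈ 25.8 °C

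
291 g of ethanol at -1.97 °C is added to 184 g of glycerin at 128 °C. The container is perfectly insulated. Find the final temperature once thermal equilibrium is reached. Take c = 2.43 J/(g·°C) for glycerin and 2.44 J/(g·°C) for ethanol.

T_f ≈ 48.2 °C

T_f = Σ m_i c_i T_i / Σ m_i c_i:
T_f = (447.12·128 + 710.04·(-1.97)) / (447.12 + 710.04)
    = 55833 / 1157.2 ≈ 48.25 °C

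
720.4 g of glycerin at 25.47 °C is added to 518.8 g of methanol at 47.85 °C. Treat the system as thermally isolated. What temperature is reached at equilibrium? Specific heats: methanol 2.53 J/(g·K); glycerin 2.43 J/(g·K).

Energy conservation, ΣQ = 0:
518.8*2.53*(T − 47.85) + 720.4*2.43*(T − 25.47) = 0
1312.6(T − 47.85) + 1750.6(T − 25.47) = 0
(1312.6 + 1750.6) T = 1312.6*47.85 + 1750.6*25.47
T = 107393/3063.1 ≈ 35.06 °C

T_f ≈ 35.1 °C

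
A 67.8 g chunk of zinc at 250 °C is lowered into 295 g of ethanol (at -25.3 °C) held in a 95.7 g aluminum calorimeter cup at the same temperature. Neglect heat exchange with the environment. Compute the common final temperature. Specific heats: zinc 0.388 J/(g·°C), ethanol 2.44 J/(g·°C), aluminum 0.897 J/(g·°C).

Taking heat into each body as positive, Σ m c ΔT = 0:
67.8×0.388×(T − 250) + 295×2.44×(T − (-25.3)) + 95.7×0.897×(T − (-25.3)) = 0
(26.31 + 719.8 + 85.84) T = 26.31×250 + 719.8×(-25.3) + 85.84×(-25.3)
T ≈ -16.59 °C

T_f ≈ -16.6 °C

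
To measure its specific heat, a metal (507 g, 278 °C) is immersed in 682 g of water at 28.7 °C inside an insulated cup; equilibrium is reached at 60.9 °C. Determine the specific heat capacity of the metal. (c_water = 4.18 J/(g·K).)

m_s c (T_s − T_f) = m_water c_water (T_f − T_0):
507·c·(278 − 60.9) = 682·4.18·(60.9 − 28.7)
110070 c = 91794  ⇒  c ≈ 0.834 J/(g·K)

c ≈ 0.834 J/(g·K)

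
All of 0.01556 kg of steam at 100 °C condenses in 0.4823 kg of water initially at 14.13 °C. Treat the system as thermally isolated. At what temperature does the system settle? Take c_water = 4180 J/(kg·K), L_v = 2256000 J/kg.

T_f ≈ 33.7 °C

Energy balance with sensible and latent terms:
condense steam: −0.01556·2256000 = −35103; condensate cools 100→T: 0.01556·4180·(T − 100) = 65.04(T − 100); water warms: 0.4823·4180·(T − 14.13) = 2016(T − 14.13)
2081.1 T = 35103 + 6504.1 + 28486 = 70094
T ≈ 33.68 °C, under the boiling point, so the assumption holds.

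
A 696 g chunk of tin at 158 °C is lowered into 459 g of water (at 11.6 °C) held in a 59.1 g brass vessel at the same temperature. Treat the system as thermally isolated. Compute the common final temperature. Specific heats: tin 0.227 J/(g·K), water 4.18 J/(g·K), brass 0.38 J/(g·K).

T_f ≈ 22.6 °C

Conservation of energy gives ΣQ = 0:
696·0.227·(T − 158) + 459·4.18·(T − 11.6) + 59.1·0.38·(T − 11.6) = 0
(157.99 + 1918.6 + 22.46) T = 157.99·158 + 1918.6·11.6 + 22.46·11.6
T = 47479/2099.1 ≈ 22.62 °C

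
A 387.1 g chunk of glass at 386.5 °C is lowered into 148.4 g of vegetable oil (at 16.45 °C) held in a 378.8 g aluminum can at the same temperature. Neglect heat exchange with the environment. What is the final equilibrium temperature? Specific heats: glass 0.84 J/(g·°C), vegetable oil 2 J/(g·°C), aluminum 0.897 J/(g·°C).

T_f ≈ 141.6 °C

Taking heat into each body as positive, Σ m c ΔT = 0:
387.1×0.84×(T − 386.5) + 148.4×2×(T − 16.45) + 378.8×0.897×(T − 16.45) = 0
(325.16 + 296.8 + 339.78) T = 325.16×386.5 + 296.8×16.45 + 339.78×16.45
T = 136148/961.75 ≈ 141.56 °C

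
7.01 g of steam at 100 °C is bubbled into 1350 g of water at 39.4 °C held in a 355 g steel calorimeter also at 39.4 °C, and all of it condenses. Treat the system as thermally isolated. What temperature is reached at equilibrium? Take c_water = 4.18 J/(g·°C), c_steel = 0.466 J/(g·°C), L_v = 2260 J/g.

Conservation of energy gives ΣQ = 0:
steam→water at 100 °C releases m L_v = 7.01×2260 = 15843
  condensed water 100 °C→T: 29.3(T − 100)
  original water: 5643(T − 39.4)
  steel cup: 355×0.466×(T − 39.4) = 165.43(T − 39.4)
5837.7 T = 15843 + 2930.2 + 228852 = 247625
T ≈ 42.42 °C (< 100 °C, so full condensation is consistent).

T_f ≈ 42.4 °C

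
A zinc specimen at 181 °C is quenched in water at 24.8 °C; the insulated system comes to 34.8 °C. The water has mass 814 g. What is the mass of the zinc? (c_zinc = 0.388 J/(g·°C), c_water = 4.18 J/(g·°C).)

m ≈ 600 g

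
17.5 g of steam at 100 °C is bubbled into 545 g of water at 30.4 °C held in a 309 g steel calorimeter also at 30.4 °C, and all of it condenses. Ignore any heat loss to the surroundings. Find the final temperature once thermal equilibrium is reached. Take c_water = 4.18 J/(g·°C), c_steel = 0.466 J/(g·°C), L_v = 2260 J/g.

T_f ≈ 48.3 °C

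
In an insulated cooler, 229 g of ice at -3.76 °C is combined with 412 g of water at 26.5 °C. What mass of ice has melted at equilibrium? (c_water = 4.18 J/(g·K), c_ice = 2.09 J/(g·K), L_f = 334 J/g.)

m_melted ≈ 131 g

Cooling the water to 0 °C releases 412×4.18×26.5 = 45637 J.
Of that, 229×2.09×3.76 = 1799.6 J goes to bring the ice to 0 °C, leaving 43838 J.
Fully melting the ice requires m_ice L_f = 229×334 = 76486 J.
43838 J < 76486 J, so only part of the ice melts and the system sits at 0 °C.
Mass melted = 43838/334 ≈ 131.3 g.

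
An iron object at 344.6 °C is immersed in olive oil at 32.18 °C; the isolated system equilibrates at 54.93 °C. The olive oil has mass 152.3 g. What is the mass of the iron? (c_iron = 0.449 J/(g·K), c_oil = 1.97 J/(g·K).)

m ≈ 52.5 g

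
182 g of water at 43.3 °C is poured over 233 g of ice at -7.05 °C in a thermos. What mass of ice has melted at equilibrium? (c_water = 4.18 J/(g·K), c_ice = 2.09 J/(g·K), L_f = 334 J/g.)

m_melted ≈ 88.3 g

Heat available from the water dropping to 0 °C: 182×4.18×43.3 = 32941 J.
Warming the ice to 0 °C takes 233×2.09×7.05 = 3433.1 J, leaving 29508 J for melting.
To melt every bit of ice: 233×334 = 77822 J.
Since 29508 < 77822 J, not all the ice melts; equilibrium is at 0 °C.
m_melt = 29508 / L_f = 88.35 g.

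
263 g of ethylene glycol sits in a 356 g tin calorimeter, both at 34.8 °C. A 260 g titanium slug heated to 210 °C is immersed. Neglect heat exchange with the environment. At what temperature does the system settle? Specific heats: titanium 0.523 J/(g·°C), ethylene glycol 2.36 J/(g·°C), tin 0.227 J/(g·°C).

Let T be the final temperature. ΣQ_i = 0:
260×0.523×(T − 210) + 263×2.36×(T − 34.8) + 356×0.227×(T − 34.8) = 0
(135.98 + 620.68 + 80.81) T = 135.98×210 + 620.68×34.8 + 80.81×34.8
T = 52968 / 837.47 = 63.2 °C

T_f ≈ 63.2 °C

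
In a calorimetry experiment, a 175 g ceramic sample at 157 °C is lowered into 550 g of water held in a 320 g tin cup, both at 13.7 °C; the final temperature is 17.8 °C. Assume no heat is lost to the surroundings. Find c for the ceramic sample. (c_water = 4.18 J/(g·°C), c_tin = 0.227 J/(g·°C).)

Net heat exchanged in the isolated system is zero:
175×c×(17.8 − 157) + 550×4.18×(17.8 − 13.7) + 320×0.227×(17.8 − 13.7) = 0
-24360 c = -9723.7
c = -9723.7/-24360 ≈ 0.3992 J/(g·°C)

c ≈ 0.399 J/(g·°C)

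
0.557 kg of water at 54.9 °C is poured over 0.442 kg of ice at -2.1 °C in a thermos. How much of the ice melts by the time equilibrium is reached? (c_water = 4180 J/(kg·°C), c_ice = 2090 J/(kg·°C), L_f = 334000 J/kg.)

m_melted ≈ 0.377 kg

Cooling the water to 0 °C releases 0.557·4180·54.9 = 127821 J.
Warming the ice to 0 °C takes 0.442·2090·2.1 = 1939.9 J, leaving 125882 J for melting.
To melt every bit of ice: 0.442·334000 = 147628 J.
Since 125882 < 147628 J, not all the ice melts; equilibrium is at 0 °C.
Mass melted = 125882/334000 ≈ 0.3769 kg.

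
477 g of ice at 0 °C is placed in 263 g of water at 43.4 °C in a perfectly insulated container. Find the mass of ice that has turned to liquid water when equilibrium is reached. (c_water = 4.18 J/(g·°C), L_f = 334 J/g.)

m_melted ≈ 143 g

Water can give up m c ΔT = 263×4.18×43.4 = 47711 J before reaching 0 °C.
To melt every bit of ice: 477×334 = 159318 J.
47711 J < 159318 J, so only part of the ice melts and the system sits at 0 °C.
Mass melted = 47711/334 ≈ 142.8 g.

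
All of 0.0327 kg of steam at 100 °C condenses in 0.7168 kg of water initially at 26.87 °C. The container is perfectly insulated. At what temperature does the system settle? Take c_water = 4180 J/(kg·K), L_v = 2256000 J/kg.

T_f ≈ 53.6 °C

Setting the total heat transfer to zero:
condense steam: −0.0327×2256000 = −73771; condensed water 100 °C→T: 136.69(T − 100); original water: 2996.2(T − 26.87)
3132.9 T = 73771 + 13669 + 80509 = 167948
T ≈ 53.61 °C, under the boiling point, so the assumption holds.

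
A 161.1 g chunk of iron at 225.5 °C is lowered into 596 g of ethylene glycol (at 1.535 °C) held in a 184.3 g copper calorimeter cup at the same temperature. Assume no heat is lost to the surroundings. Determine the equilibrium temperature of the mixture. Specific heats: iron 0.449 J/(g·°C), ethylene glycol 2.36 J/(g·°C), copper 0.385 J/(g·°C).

T_f = Σ m_i c_i T_i / Σ m_i c_i:
T_f = (72.33×225.5 + 1406.6×1.535 + 70.96×1.535) / (72.33 + 1406.6 + 70.96)
    = 18579 / 1549.8 ≈ 11.99 °C

T_f ≈ 12.0 °C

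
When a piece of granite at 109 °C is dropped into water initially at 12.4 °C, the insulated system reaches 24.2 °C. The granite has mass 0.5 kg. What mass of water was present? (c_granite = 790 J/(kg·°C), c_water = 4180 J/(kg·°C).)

m ≈ 0.679 kg

Conservation of energy gives ΣQ = 0:
0.5×790×(24.2 − 109) + m×4180×(24.2 − 12.4) = 0
49324 m = 33496
m = 33496/49324 ≈ 0.6791 kg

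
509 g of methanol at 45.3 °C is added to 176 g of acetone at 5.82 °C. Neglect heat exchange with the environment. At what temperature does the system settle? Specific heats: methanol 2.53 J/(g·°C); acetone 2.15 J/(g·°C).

T_f is the heat-capacity-weighted average of the initial temperatures:
T_f = (1287.8×45.3 + 378.4×5.82) / (1287.8 + 378.4)
    = 60538 / 1666.2 ≈ 36.33 °C

T_f ≈ 36.3 °C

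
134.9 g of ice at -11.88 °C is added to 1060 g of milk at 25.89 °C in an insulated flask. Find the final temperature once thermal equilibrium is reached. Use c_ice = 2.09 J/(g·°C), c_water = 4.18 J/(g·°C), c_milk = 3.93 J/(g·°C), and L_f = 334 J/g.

T_f ≈ 12.6 °C

Taking heat into each body as positive, Σ m c ΔT = 0:
warm ice to 0 °C: 134.9×2.09×(0 − (-11.88)) = 3349.5; fusion: m_ice L_f = 134.9×334 = 45057; meltwater 0→T: 134.9×4.18×T = 563.88 T; milk: 4165.8(T − 25.89)
4729.7 T = 107853 − 48406 = 59447
T ≈ 12.57 °C (positive, so assuming full melt was valid).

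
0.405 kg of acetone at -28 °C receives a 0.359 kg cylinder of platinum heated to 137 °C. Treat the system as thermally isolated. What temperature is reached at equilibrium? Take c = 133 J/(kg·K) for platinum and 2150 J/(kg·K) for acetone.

Heat gained plus heat lost sum to zero:
0.359*133*(T − 137) + 0.405*2150*(T − (-28)) = 0
918.5 T = -17840
T = -17840 / 918.5 = -19.4 °C

T_f ≈ -19.4 °C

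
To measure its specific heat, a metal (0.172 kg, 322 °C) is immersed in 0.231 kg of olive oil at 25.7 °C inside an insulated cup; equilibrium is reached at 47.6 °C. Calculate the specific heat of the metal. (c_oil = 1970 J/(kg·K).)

c ≈ 211 J/(kg·K)

Net heat exchanged in the isolated system is zero:
0.172×c×(47.6 − 322) + 0.231×1970×(47.6 − 25.7) = 0
-47.2 c = -9966
c = -9966/-47.2 ≈ 211.2 J/(kg·K)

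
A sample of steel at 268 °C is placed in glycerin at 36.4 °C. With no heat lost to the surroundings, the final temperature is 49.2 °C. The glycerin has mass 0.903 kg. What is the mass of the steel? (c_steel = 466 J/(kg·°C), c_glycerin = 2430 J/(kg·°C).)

m ≈ 0.275 kg

Taking heat into each body as positive, Σ m c ΔT = 0:
m·466·(49.2 − 268) + 0.903·2430·(49.2 − 36.4) = 0
-101961 m = -28087
m = -28087/-101961 ≈ 0.2755 kg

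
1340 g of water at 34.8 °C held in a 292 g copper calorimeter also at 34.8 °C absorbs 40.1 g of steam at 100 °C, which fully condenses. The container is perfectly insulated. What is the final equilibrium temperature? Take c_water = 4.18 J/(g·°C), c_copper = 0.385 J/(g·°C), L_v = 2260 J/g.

Let T be the final temperature. ΣQ_i = 0:
latent heat released on condensation: 40.1×2260 = 90626
  condensate cools 100→T: 40.1×4.18×(T − 100) = 167.62(T − 100)
  water warms: 1340×4.18×(T − 34.8) = 5601.2(T − 34.8)
  copper cup: 292×0.385×(T − 34.8) = 112.42(T − 34.8)
5881.2 T = 90626 + 16762 + 198834 = 306222
T ≈ 52.07 °C, under the boiling point, so the assumption holds.

T_f ≈ 52.1 °C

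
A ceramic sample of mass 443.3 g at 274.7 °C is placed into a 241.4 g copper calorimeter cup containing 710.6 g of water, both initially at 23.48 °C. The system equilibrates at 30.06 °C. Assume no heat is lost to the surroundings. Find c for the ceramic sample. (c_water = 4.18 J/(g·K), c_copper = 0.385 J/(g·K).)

c ≈ 0.186 J/(g·K)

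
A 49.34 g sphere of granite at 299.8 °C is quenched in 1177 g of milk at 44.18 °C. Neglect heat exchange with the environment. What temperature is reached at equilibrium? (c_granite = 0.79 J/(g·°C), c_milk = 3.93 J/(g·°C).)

With ΣQ=0 the equilibrium temperature is the m·c-weighted mean:
T_f = (38.98×299.8 + 4625.6×44.18) / (38.98 + 4625.6)
    = 216045 / 4664.6 ≈ 46.32 °C

T_f ≈ 46.3 °C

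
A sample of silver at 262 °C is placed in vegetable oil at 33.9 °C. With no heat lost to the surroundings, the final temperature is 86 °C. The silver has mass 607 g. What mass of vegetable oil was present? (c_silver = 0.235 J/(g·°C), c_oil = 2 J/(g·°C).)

Taking heat into each body as positive, Σ m c ΔT = 0:
607·0.235·(86 − 262) + m·2·(86 − 33.9) = 0
104.2 m = 25106
m = 25106/104.2 ≈ 240.9 g

m ≈ 241 g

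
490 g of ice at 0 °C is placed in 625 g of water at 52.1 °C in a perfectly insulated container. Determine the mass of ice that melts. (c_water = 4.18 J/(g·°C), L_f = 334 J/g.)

m_melted ≈ 408 g

Cooling the water to 0 °C releases 625·4.18·52.1 = 136111 J.
To melt every bit of ice: 490·334 = 163660 J.
Since 136111 < 163660 J, not all the ice melts; equilibrium is at 0 °C.
m_melted·334 = 136111  ⇒  m_melted ≈ 407.5 g.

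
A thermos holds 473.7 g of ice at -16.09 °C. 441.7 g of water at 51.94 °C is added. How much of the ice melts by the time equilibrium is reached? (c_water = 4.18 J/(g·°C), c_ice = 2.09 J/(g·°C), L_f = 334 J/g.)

Water can give up m c ΔT = 441.7×4.18×51.94 = 95897 J before reaching 0 °C.
Of that, 473.7×2.09×16.09 = 15930 J goes to bring the ice to 0 °C, leaving 79968 J.
To melt every bit of ice: 473.7×334 = 158216 J.
Since 79968 < 158216 J, not all the ice melts; equilibrium is at 0 °C.
m_melted×334 = 79968  ⇒  m_melted ≈ 239.4 g.

m_melted ≈ 239 g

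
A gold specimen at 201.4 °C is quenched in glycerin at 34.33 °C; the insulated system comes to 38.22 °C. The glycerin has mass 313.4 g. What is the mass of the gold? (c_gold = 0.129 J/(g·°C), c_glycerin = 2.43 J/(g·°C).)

|Q_gold| = |Q_glycerin|:
m·0.129·(201.4 − 38.22) = 313.4·2.43·(38.22 − 34.33)
21.05 m = 2962.5  ⇒  m ≈ 140.7 g

m ≈ 141 g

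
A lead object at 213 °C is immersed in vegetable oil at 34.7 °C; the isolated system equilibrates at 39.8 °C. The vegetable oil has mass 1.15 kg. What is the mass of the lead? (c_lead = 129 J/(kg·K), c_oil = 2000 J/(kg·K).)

Conservation of energy gives ΣQ = 0:
m·129·(39.8 − 213) + 1.15·2000·(39.8 − 34.7) = 0
-22343 m = -11730
m = -11730/-22343 ≈ 0.525 kg

m ≈ 0.525 kg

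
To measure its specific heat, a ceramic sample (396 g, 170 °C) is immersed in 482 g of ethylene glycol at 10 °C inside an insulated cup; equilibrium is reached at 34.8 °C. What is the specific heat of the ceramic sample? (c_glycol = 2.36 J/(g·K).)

c ≈ 0.527 J/(g·K)

Setting the total heat transfer to zero:
396×c×(34.8 − 170) + 482×2.36×(34.8 − 10) = 0
-53539 c = -28210
c = -28210/-53539 ≈ 0.5269 J/(g·K)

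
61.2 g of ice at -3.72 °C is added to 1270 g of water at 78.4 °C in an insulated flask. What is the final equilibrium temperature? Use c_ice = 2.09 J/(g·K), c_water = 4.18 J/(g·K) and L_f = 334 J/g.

T_f ≈ 71.0 °C

Setting the total heat transfer to zero:
warm ice to 0 °C: 61.2·2.09·(0 − (-3.72)) = 475.82
  melt ice: 61.2·334 = 20441
  warm the meltwater: 255.82 T
  water: 5308.6(T − 78.4)
5564.4 T = 416194 − 20917 = 395278
T ≈ 71.04 °C (positive, so assuming full melt was valid).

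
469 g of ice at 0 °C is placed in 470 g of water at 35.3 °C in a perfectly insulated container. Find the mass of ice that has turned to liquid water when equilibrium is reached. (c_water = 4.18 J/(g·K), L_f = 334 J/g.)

m_melted ≈ 208 g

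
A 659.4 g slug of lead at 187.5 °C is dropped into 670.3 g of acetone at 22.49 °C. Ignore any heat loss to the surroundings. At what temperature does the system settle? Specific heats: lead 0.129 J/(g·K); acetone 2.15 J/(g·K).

T_f ≈ 31.7 °C

With ΣQ=0 the equilibrium temperature is the m·c-weighted mean:
T_f = (85.06*187.5 + 1441.1*22.49) / (85.06 + 1441.1)
    = 48361 / 1526.2 ≈ 31.69 °C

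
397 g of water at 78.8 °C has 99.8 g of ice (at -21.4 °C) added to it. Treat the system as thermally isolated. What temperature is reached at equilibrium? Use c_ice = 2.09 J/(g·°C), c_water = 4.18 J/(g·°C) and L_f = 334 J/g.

Net heat exchanged in the isolated system is zero:
warm ice to 0 °C: 99.8·2.09·(0 − (-21.4)) = 4463.7; latent heat to melt: 99.8·334 = 33333; warm the meltwater: 417.16 T; water: 1659.5(T − 78.8)
2076.6 T = 130765 − 37797 = 92969
T ≈ 44.77 °C (positive, so assuming full melt was valid).

T_f ≈ 44.8 °C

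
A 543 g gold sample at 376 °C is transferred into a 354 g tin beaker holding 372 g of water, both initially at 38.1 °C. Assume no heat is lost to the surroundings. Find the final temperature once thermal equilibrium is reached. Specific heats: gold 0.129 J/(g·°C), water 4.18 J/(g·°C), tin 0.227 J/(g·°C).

Taking heat into each body as positive, Σ m c ΔT = 0:
543*0.129*(T − 376) + 372*4.18*(T − 38.1) + 354*0.227*(T − 38.1) = 0
70.05(T − 376) + 1555(T − 38.1) + 80.36(T − 38.1) = 0
(70.05 + 1555 + 80.36) T = 70.05*376 + 1555*38.1 + 80.36*38.1
T = 88643/1705.4 ≈ 51.98 °C

T_f ≈ 52.0 °C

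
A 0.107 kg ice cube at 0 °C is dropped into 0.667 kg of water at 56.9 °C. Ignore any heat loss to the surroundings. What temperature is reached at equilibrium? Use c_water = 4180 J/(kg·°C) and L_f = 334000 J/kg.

Sum of m c ΔT and latent-heat terms is zero:
melt ice: 0.107·334000 = 35738
  warm the meltwater: 447.26 T
  water: 2788.1(T − 56.9)
3235.3 T = 158641 − 35738 = 122903
T ≈ 37.99 °C (positive, so assuming full melt was valid).

T_f ≈ 38.0 °C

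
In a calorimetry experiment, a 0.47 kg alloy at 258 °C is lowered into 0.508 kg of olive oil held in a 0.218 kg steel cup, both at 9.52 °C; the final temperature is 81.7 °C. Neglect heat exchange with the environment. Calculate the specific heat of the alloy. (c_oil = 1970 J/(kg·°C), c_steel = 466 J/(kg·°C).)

c ≈ 960 J/(kg·°C)

Taking heat into each body as positive, Σ m c ΔT = 0:
0.47·c·(81.7 − 258) + 0.508·1970·(81.7 − 9.52) + 0.218·466·(81.7 − 9.52) = 0
-82.86 c = -79567
c = -79567/-82.86 ≈ 960.3 J/(kg·°C)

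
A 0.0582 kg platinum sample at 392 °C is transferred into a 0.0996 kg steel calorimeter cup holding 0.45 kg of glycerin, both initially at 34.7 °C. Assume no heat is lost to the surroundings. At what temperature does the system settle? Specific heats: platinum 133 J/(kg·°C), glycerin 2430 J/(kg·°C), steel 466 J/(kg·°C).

T_f ≈ 37.1 °C

T_f = Σ m_i c_i T_i / Σ m_i c_i:
T_f = (7.741·392 + 1093.5·34.7 + 46.41·34.7) / (7.741 + 1093.5 + 46.41)
    = 42589 / 1147.7 ≈ 37.11 °C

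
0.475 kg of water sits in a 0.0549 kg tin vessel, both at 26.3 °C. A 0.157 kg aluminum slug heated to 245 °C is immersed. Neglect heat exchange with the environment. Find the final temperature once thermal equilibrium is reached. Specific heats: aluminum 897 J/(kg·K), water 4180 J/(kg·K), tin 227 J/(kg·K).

Energy conservation, ΣQ = 0:
0.157·897·(T − 245) + 0.475·4180·(T − 26.3) + 0.0549·227·(T − 26.3) = 0
2138.8 T = 87050
T = 87050 / 2138.8 = 40.7 °C

T_f ≈ 40.7 °C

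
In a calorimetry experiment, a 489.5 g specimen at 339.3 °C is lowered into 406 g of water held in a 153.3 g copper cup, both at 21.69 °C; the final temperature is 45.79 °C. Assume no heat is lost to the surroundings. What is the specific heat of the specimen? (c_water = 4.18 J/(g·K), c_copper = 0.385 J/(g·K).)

c ≈ 0.295 J/(g·K)

Net heat exchanged in the isolated system is zero:
489.5×c×(45.79 − 339.3) + 406×4.18×(45.79 − 21.69) + 153.3×0.385×(45.79 − 21.69) = 0
-143673 c = -42322
c = -42322/-143673 ≈ 0.2946 J/(g·K)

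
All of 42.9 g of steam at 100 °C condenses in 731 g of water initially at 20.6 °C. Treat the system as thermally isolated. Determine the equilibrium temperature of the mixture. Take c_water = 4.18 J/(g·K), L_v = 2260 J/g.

Conservation of energy gives ΣQ = 0:
latent heat released on condensation: 42.9×2260 = 96954; condensate cools 100→T: 42.9×4.18×(T − 100) = 179.32(T − 100); original water: 3055.6(T − 20.6)
3234.9 T = 96954 + 17932 + 62945 = 177831
T ≈ 54.97 °C, under the boiling point, so the assumption holds.

T_f ≈ 55.0 °C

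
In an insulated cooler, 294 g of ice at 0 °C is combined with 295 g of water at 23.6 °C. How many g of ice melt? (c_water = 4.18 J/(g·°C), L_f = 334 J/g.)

m_melted ≈ 87.1 g

Cooling the water to 0 °C releases 295×4.18×23.6 = 29101 J.
Fully melting the ice requires m_ice L_f = 294×334 = 98196 J.
That's not enough to melt it all — equilibrium is at 0 °C with ice remaining.
m_melted×334 = 29101  ⇒  m_melted ≈ 87.13 g.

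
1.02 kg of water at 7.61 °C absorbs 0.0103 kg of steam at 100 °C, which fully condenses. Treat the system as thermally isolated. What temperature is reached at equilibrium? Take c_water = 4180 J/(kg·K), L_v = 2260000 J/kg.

T_f ≈ 13.9 °C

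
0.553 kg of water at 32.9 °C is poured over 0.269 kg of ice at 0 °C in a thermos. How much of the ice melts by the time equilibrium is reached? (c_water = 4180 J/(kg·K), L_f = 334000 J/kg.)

m_melted ≈ 0.228 kg

Cooling the water to 0 °C releases 0.553×4180×32.9 = 76050 J.
Fully melting the ice requires m_ice L_f = 0.269×334000 = 89846 J.
Since 76050 < 89846 J, not all the ice melts; equilibrium is at 0 °C.
m_melt = 76050 / L_f = 0.2277 kg.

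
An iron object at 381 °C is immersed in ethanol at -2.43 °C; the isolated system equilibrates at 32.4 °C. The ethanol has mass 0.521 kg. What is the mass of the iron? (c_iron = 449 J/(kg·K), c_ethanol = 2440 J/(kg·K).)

m ≈ 0.283 kg

|Q_iron| = |Q_ethanol|:
m×449×(381 − 32.4) = 0.521×2440×(32.4 − (-2.43))
156521 m = 44277  ⇒  m ≈ 0.2829 kg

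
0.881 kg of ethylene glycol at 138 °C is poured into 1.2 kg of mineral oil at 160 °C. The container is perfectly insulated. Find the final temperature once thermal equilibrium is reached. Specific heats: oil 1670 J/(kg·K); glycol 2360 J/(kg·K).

T_f ≈ 148.8 °C

T_f is the heat-capacity-weighted average of the initial temperatures:
T_f = (2004·160 + 2079.2·138) / (2004 + 2079.2)
    = 607564 / 4083.2 ≈ 148.80 °C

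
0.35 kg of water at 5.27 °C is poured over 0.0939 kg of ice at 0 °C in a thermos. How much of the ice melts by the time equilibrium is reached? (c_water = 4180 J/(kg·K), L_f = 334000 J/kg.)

Cooling the water to 0 °C releases 0.35×4180×5.27 = 7710 J.
Fully melting the ice requires m_ice L_f = 0.0939×334000 = 31363 J.
That's not enough to melt it all — equilibrium is at 0 °C with ice remaining.
Mass melted = 7710/334000 ≈ 0.02308 kg.

m_melted ≈ 0.0231 kg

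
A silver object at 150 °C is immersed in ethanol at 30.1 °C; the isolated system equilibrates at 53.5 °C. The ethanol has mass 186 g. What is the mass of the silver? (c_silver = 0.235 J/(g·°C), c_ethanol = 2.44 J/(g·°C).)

Let T be the final temperature. ΣQ_i = 0:
m·0.235·(53.5 − 150) + 186·2.44·(53.5 − 30.1) = 0
-22.68 m = -10620
m = -10620/-22.68 ≈ 468.3 g

m ≈ 468 g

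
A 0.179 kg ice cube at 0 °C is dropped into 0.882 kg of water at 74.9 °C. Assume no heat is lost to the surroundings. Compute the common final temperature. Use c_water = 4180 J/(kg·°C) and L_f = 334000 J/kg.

Energy balance with sensible and latent terms:
fusion: m_ice L_f = 0.179·334000 = 59786; meltwater 0→T: 0.179·4180·T = 748.22 T; water: 3686.8(T − 74.9)
4435 T = 276138 − 59786 = 216352
T ≈ 48.78 °C (positive, so assuming full melt was valid).

T_f ≈ 48.8 °C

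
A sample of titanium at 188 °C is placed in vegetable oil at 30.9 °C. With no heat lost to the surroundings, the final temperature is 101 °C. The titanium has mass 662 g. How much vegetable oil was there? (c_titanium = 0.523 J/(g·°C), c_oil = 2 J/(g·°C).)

m ≈ 215 g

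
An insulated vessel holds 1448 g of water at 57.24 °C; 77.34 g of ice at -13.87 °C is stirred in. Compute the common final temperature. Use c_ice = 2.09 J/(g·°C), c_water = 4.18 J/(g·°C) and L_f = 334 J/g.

T_f ≈ 49.9 °C

Sum of m c ΔT and latent-heat terms is zero:
ice -13.87→0 °C: 77.34·2.09·13.87 = 2242; latent heat to melt: 77.34·334 = 25832; meltwater 0→T: 77.34·4.18·T = 323.28 T; water cools: 1448·4.18·(T − 57.24) = 6052.6(T − 57.24)
6375.9 T = 346453 − 28074 = 318380
T ≈ 49.93 °C. Since T > 0 °C, the all-ice-melts assumption holds.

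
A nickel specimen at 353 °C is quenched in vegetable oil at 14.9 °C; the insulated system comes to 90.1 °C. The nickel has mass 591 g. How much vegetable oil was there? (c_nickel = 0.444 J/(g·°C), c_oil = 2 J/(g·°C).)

m ≈ 459 g

Heat gained plus heat lost sum to zero:
591·0.444·(90.1 − 353) + m·2·(90.1 − 14.9) = 0
150.4 m = 68986
m = 68986/150.4 ≈ 458.7 g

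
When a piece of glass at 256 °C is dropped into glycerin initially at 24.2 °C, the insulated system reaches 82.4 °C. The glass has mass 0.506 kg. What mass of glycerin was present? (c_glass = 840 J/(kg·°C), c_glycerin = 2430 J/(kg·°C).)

m ≈ 0.522 kg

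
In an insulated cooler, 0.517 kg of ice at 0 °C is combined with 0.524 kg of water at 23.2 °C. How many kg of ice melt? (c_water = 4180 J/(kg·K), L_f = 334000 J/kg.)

m_melted ≈ 0.152 kg

Heat available from the water dropping to 0 °C: 0.524×4180×23.2 = 50815 J.
To melt every bit of ice: 0.517×334000 = 172678 J.
That's not enough to melt it all — equilibrium is at 0 °C with ice remaining.
m_melt = 50815 / L_f = 0.1521 kg.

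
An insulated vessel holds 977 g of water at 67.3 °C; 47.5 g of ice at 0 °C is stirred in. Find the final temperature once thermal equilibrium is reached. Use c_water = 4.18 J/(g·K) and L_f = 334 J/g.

Energy balance with sensible and latent terms:
melt ice: 47.5·334 = 15865
  meltwater 0→T: 47.5·4.18·T = 198.55 T
  water: 4083.9(T − 67.3)
4282.4 T = 274844 − 15865 = 258979
T ≈ 60.48 °C — above 0 °C, consistent with complete melting.

T_f ≈ 60.5 °C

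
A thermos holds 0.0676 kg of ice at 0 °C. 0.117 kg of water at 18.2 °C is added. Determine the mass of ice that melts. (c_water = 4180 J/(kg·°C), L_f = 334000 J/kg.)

m_melted ≈ 0.0266 kg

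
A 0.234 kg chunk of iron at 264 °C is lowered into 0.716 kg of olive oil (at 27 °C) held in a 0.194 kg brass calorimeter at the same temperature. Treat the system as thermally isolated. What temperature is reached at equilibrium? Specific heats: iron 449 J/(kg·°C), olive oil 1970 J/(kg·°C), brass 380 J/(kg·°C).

T_f ≈ 42.7 °C

T_f is the heat-capacity-weighted average of the initial temperatures:
T_f = (105.07·264 + 1410.5·27 + 73.72·27) / (105.07 + 1410.5 + 73.72)
    = 67812 / 1589.3 ≈ 42.67 °C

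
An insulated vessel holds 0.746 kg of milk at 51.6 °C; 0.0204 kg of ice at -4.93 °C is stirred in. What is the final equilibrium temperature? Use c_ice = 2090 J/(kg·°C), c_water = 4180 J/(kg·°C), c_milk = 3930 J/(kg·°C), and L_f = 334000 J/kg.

T_f ≈ 47.8 °C

Net heat exchanged in the isolated system is zero:
warm ice to 0 °C: 0.0204×2090×(0 − (-4.93)) = 210.2
  melt ice: 0.0204×334000 = 6813.6
  warm the meltwater: 85.27 T
  milk: 2931.8(T − 51.6)
3017.1 T = 151280 − 7023.8 = 144256
T ≈ 47.81 °C (positive, so assuming full melt was valid).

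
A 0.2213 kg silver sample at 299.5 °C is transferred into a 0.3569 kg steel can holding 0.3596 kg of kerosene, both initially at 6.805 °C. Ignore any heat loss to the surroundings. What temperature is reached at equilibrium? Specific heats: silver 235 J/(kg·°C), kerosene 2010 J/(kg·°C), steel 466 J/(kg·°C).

T_f is the heat-capacity-weighted average of the initial temperatures:
T_f = (52.01·299.5 + 722.8·6.805 + 166.32·6.805) / (52.01 + 722.8 + 166.32)
    = 21626 / 941.12 ≈ 22.98 °C

T_f ≈ 23.0 °C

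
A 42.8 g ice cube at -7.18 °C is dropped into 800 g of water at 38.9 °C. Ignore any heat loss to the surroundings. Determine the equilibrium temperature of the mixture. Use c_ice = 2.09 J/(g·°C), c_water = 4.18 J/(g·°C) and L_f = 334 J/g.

T_f ≈ 32.7 °C

Heat gained plus heat lost sum to zero:
warm ice to 0 °C: 42.8·2.09·(0 − (-7.18)) = 642.27; fusion: m_ice L_f = 42.8·334 = 14295; warm the meltwater: 178.9 T; water cools: 800·4.18·(T − 38.9) = 3344(T − 38.9)
3522.9 T = 130082 − 14937 = 115144
T ≈ 32.68 °C (positive, so assuming full melt was valid).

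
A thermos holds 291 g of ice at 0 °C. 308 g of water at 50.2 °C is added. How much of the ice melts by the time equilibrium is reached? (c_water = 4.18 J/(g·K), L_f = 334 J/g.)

Water can give up m c ΔT = 308·4.18·50.2 = 64629 J before reaching 0 °C.
Melting all 291 g of ice would need 291·334 = 97194 J.
Since 64629 < 97194 J, not all the ice melts; equilibrium is at 0 °C.
m_melt = 64629 / L_f = 193.5 g.

m_melted ≈ 194 g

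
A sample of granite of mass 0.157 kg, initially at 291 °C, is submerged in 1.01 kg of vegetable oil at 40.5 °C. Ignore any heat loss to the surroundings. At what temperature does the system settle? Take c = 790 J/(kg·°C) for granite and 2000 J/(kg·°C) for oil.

Conservation of energy gives ΣQ = 0:
0.157·790·(T − 291) + 1.01·2000·(T − 40.5) = 0
(124.03 + 2020) T = 124.03·291 + 2020·40.5
T = 117903/2144 ≈ 54.99 °C

T_f ≈ 55.0 °C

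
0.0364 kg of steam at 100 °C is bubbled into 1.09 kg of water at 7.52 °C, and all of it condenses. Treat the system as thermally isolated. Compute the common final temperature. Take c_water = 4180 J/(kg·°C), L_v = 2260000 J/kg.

Heat gained plus heat lost sum to zero:
condense steam: −0.0364·2260000 = −82264; condensate cools 100→T: 0.0364·4180·(T − 100) = 152.15(T − 100); water warms: 1.09·4180·(T − 7.52) = 4556.2(T − 7.52)
4708.4 T = 82264 + 15215 + 34263 = 131742
T ≈ 27.98 °C (< 100 °C, so full condensation is consistent).

T_f ≈ 28.0 °C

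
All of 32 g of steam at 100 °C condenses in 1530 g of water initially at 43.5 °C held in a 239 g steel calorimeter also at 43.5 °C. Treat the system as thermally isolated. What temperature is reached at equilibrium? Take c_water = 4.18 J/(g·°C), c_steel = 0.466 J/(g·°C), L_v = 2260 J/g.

Conservation of energy gives ΣQ = 0:
latent heat released on condensation: 32×2260 = 72320
  condensed water 100 °C→T: 133.76(T − 100)
  original water: 6395.4(T − 43.5)
  steel cup: 239×0.466×(T − 43.5) = 111.37(T − 43.5)
6640.5 T = 72320 + 13376 + 283045 = 368741
T ≈ 55.53 °C, under the boiling point, so the assumption holds.

T_f ≈ 55.5 °C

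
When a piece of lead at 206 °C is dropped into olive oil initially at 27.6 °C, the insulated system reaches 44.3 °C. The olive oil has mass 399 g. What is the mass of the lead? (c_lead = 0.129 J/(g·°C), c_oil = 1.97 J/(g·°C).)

m ≈ 629 g

|Q_lead| = |Q_oil|:
m·0.129·(206 − 44.3) = 399·1.97·(44.3 − 27.6)
20.86 m = 13127  ⇒  m ≈ 629.3 g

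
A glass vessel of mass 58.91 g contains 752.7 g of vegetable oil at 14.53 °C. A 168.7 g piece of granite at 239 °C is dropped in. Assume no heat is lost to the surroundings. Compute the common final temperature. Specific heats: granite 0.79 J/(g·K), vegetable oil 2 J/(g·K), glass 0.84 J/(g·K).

T_f ≈ 32.3 °C

Let T be the final temperature. ΣQ_i = 0:
168.7·0.79·(T − 239) + 752.7·2·(T − 14.53) + 58.91·0.84·(T − 14.53) = 0
1688.2 T = 54445
T = 54445/1688.2 ≈ 32.25 °C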